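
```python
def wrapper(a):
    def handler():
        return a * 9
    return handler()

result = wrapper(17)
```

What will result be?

Step 1: wrapper(17) binds parameter a = 17.
Step 2: handler() accesses a = 17 from enclosing scope.
Step 3: result = 17 * 9 = 153

The answer is 153.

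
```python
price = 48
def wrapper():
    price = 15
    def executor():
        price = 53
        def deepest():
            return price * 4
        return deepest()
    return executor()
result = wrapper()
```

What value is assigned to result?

Step 1: deepest() looks up price through LEGB: not local, finds price = 53 in enclosing executor().
Step 2: Returns 53 * 4 = 212.
Step 3: result = 212

The answer is 212.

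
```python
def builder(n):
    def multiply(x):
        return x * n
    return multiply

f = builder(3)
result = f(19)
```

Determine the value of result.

Step 1: builder(3) returns multiply closure with n = 3.
Step 2: f(19) computes 19 * 3 = 57.
Step 3: result = 57

The answer is 57.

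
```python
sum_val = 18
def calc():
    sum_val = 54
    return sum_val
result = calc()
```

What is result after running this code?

Step 1: Global sum_val = 18.
Step 2: calc() creates local sum_val = 54, shadowing the global.
Step 3: Returns local sum_val = 54. result = 54

The answer is 54.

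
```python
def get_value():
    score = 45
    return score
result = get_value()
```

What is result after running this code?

Step 1: get_value() defines score = 45 in its local scope.
Step 2: return score finds the local variable score = 45.
Step 3: result = 45

The answer is 45.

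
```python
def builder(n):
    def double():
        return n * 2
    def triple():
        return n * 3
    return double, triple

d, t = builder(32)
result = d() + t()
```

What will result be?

Step 1: Both closures capture the same n = 32.
Step 2: d() = 32 * 2 = 64, t() = 32 * 3 = 96.
Step 3: result = 64 + 96 = 160

The answer is 160.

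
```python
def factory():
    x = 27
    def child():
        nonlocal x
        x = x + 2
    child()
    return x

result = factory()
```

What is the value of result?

Step 1: factory() sets x = 27.
Step 2: child() uses nonlocal to modify x in factory's scope: x = 27 + 2 = 29.
Step 3: factory() returns the modified x = 29

The answer is 29.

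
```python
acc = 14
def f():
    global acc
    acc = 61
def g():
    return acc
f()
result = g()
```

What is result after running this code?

Step 1: acc = 14.
Step 2: f() sets global acc = 61.
Step 3: g() reads global acc = 61. result = 61

The answer is 61.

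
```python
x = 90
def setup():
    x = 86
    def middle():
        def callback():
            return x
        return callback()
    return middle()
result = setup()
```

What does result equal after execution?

Step 1: setup() defines x = 86. middle() and callback() have no local x.
Step 2: callback() checks local (none), enclosing middle() (none), enclosing setup() and finds x = 86.
Step 3: result = 86

The answer is 86.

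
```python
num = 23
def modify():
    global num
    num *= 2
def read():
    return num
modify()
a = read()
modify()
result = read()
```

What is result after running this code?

Step 1: num = 23.
Step 2: First modify(): num = 23 * 2 = 46.
Step 3: Second modify(): num = 46 * 2 = 92.
Step 4: read() returns 92

The answer is 92.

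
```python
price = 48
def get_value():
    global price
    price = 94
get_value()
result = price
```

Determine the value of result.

Step 1: price = 48 globally.
Step 2: get_value() declares global price and sets it to 94.
Step 3: After get_value(), global price = 94. result = 94

The answer is 94.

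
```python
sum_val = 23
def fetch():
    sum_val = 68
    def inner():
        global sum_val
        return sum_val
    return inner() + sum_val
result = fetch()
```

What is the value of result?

Step 1: Global sum_val = 23. fetch() shadows with local sum_val = 68.
Step 2: inner() uses global keyword, so inner() returns global sum_val = 23.
Step 3: fetch() returns 23 + 68 = 91

The answer is 91.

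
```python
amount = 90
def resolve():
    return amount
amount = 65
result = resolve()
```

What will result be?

Step 1: amount is first set to 90, then reassigned to 65.
Step 2: resolve() is called after the reassignment, so it looks up the current global amount = 65.
Step 3: result = 65

The answer is 65.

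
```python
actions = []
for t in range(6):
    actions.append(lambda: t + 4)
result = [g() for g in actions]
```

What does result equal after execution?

Step 1: All lambdas capture t by reference. After the loop, t = 5.
Step 2: Each call returns 5 + 4 = 9.
Step 3: result = [9, 9, 9, 9, 9, 9]

The answer is [9, 9, 9, 9, 9, 9].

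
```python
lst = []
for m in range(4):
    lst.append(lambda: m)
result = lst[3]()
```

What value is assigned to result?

Step 1: The loop creates 4 lambdas, all referencing the same variable m.
Step 2: After the loop, m = 3 (final value).
Step 3: lst[3]() looks up m at call time and finds 3. This is the late binding gotcha. result = 3

The answer is 3.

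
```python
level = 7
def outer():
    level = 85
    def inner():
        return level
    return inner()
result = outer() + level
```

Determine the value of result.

Step 1: Global level = 7. outer() shadows with level = 85.
Step 2: inner() returns enclosing level = 85. outer() = 85.
Step 3: result = 85 + global level (7) = 92

The answer is 92.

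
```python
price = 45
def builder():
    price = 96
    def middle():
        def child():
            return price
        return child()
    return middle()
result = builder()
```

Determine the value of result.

Step 1: builder() defines price = 96. middle() and child() have no local price.
Step 2: child() checks local (none), enclosing middle() (none), enclosing builder() and finds price = 96.
Step 3: result = 96

The answer is 96.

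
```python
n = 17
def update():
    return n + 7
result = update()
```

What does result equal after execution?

Step 1: n = 17 is defined globally.
Step 2: update() looks up n from global scope = 17, then computes 17 + 7 = 24.
Step 3: result = 24

The answer is 24.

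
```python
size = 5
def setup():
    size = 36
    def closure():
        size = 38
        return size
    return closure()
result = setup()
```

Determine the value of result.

Step 1: Three scopes define size: global (5), setup (36), closure (38).
Step 2: closure() has its own local size = 38, which shadows both enclosing and global.
Step 3: result = 38 (local wins in LEGB)

The answer is 38.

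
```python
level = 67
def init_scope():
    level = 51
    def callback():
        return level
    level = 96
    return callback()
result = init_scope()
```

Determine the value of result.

Step 1: init_scope() sets level = 51, then later level = 96.
Step 2: callback() is called after level is reassigned to 96. Closures capture variables by reference, not by value.
Step 3: result = 96

The answer is 96.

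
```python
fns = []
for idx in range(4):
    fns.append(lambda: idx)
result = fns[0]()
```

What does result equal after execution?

Step 1: The loop creates 4 lambdas, all referencing the same variable idx.
Step 2: After the loop, idx = 3 (final value).
Step 3: fns[0]() looks up idx at call time and finds 3. This is the late binding gotcha. result = 3

The answer is 3.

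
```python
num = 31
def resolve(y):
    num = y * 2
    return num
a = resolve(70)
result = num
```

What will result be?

Step 1: Global num = 31.
Step 2: resolve(70) creates local num = 70 * 2 = 140.
Step 3: Global num unchanged because no global keyword. result = 31

The answer is 31.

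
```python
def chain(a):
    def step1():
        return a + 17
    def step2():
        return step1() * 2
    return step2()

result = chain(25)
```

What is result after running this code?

Step 1: chain(25) captures a = 25.
Step 2: step2() calls step1() which returns 25 + 17 = 42.
Step 3: step2() returns 42 * 2 = 84

The answer is 84.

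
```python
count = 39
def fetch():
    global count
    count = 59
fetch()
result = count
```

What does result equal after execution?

Step 1: count = 39 globally.
Step 2: fetch() declares global count and sets it to 59.
Step 3: After fetch(), global count = 59. result = 59

The answer is 59.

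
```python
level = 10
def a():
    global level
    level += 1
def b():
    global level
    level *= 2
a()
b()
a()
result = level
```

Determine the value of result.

Step 1: level = 10.
Step 2: a(): level = 10 + 1 = 11.
Step 3: b(): level = 11 * 2 = 22.
Step 4: a(): level = 22 + 1 = 23

The answer is 23.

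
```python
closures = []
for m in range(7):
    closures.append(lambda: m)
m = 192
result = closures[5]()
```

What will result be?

Step 1: Lambdas capture the variable m by reference, not by value.
Step 2: After the loop, m is reassigned to 192.
Step 3: closures[5]() looks up the current m = 192. result = 192

The answer is 192.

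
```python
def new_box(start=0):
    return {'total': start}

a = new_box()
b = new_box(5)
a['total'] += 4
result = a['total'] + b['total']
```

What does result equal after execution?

Step 1: new_box() returns a new dict each call (immutable default 0).
Step 2: a = {'total': 0}, b = {'total': 5}.
Step 3: a['total'] += 4 = 4. result = 4 + 5 = 9

The answer is 9.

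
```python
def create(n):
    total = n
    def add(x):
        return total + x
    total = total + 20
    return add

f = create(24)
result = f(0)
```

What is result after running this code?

Step 1: create(24) sets total = 24, then total = 24 + 20 = 44.
Step 2: Closures capture by reference, so add sees total = 44.
Step 3: f(0) returns 44 + 0 = 44

The answer is 44.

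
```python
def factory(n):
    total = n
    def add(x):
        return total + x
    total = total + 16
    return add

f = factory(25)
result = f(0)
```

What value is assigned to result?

Step 1: factory(25) sets total = 25, then total = 25 + 16 = 41.
Step 2: Closures capture by reference, so add sees total = 41.
Step 3: f(0) returns 41 + 0 = 41

The answer is 41.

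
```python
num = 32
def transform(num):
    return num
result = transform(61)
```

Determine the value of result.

Step 1: Global num = 32.
Step 2: transform(61) takes parameter num = 61, which shadows the global.
Step 3: result = 61

The answer is 61.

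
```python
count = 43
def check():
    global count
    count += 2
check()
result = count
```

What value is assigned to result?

Step 1: count = 43 globally.
Step 2: check() modifies global count: count += 2 = 45.
Step 3: result = 45

The answer is 45.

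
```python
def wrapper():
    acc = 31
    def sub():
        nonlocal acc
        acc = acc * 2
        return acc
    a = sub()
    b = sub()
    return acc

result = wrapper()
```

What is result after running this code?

Step 1: acc starts at 31.
Step 2: First sub(): acc = 31 * 2 = 62.
Step 3: Second sub(): acc = 62 * 2 = 124.
Step 4: result = 124

The answer is 124.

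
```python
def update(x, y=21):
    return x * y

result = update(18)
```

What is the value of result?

Step 1: update(18) uses default y = 21.
Step 2: Returns 18 * 21 = 378.
Step 3: result = 378

The answer is 378.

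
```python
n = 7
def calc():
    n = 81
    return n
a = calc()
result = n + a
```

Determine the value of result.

Step 1: Global n = 7. calc() returns local n = 81.
Step 2: a = 81. Global n still = 7.
Step 3: result = 7 + 81 = 88

The answer is 88.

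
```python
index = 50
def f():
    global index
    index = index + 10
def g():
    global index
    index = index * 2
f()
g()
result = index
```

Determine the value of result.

Step 1: index = 50.
Step 2: f() adds 10: index = 50 + 10 = 60.
Step 3: g() doubles: index = 60 * 2 = 120.
Step 4: result = 120

The answer is 120.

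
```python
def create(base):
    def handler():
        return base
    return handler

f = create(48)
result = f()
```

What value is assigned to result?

Step 1: create(48) creates closure capturing base = 48.
Step 2: f() returns the captured base = 48.
Step 3: result = 48

The answer is 48.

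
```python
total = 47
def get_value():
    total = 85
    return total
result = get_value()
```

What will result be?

Step 1: Global total = 47.
Step 2: get_value() creates local total = 85, shadowing the global.
Step 3: Returns local total = 85. result = 85

The answer is 85.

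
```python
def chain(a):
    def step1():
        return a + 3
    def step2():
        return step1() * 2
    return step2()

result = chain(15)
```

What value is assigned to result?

Step 1: chain(15) captures a = 15.
Step 2: step2() calls step1() which returns 15 + 3 = 18.
Step 3: step2() returns 18 * 2 = 36

The answer is 36.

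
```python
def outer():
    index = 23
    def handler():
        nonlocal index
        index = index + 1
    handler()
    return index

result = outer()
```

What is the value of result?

Step 1: outer() sets index = 23.
Step 2: handler() uses nonlocal to modify index in outer's scope: index = 23 + 1 = 24.
Step 3: outer() returns the modified index = 24

The answer is 24.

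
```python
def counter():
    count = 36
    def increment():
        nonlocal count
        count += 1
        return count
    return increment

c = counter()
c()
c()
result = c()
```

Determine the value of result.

Step 1: counter() creates closure with count = 36.
Step 2: Each c() call increments count via nonlocal. After 3 calls: 36 + 3 = 39.
Step 3: result = 39

The answer is 39.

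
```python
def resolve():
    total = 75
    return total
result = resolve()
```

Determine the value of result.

Step 1: resolve() defines total = 75 in its local scope.
Step 2: return total finds the local variable total = 75.
Step 3: result = 75

The answer is 75.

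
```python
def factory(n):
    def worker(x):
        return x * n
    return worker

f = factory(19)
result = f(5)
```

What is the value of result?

Step 1: factory(19) creates a closure capturing n = 19.
Step 2: f(5) computes 5 * 19 = 95.
Step 3: result = 95

The answer is 95.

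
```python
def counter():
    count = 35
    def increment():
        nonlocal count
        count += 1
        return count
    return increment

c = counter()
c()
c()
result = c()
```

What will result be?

Step 1: counter() creates closure with count = 35.
Step 2: Each c() call increments count via nonlocal. After 3 calls: 35 + 3 = 38.
Step 3: result = 38

The answer is 38.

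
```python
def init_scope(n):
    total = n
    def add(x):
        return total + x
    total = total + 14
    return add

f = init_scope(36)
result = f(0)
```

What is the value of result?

Step 1: init_scope(36) sets total = 36, then total = 36 + 14 = 50.
Step 2: Closures capture by reference, so add sees total = 50.
Step 3: f(0) returns 50 + 0 = 50

The answer is 50.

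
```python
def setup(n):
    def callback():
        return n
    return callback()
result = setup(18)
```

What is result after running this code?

Step 1: setup(18) binds parameter n = 18.
Step 2: callback() looks up n in enclosing scope and finds the parameter n = 18.
Step 3: result = 18

The answer is 18.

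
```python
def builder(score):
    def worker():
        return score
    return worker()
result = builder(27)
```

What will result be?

Step 1: builder(27) binds parameter score = 27.
Step 2: worker() looks up score in enclosing scope and finds the parameter score = 27.
Step 3: result = 27

The answer is 27.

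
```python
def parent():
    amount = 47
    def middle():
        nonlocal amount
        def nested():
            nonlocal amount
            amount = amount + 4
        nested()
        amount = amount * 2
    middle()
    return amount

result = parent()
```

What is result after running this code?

Step 1: amount = 47.
Step 2: nested() adds 4: amount = 47 + 4 = 51.
Step 3: middle() doubles: amount = 51 * 2 = 102.
Step 4: result = 102

The answer is 102.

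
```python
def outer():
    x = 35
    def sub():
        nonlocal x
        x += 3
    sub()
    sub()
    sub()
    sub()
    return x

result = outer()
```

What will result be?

Step 1: x starts at 35.
Step 2: sub() is called 4 times, each adding 3.
Step 3: x = 35 + 3 * 4 = 47

The answer is 47.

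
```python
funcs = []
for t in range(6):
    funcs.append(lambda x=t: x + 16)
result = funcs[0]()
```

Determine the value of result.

Step 1: Default argument x=t captures t's value at definition time.
Step 2: funcs[0] was defined when t = 0, so x defaults to 0.
Step 3: result = 0 + 16 = 16 (default arg fixes the late binding issue)

The answer is 16.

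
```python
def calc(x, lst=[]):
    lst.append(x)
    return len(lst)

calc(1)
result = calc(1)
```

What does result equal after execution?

Step 1: Mutable default list persists between calls.
Step 2: First call: lst = [1], len = 1. Second call: lst = [1, 1], len = 2.
Step 3: result = 2

The answer is 2.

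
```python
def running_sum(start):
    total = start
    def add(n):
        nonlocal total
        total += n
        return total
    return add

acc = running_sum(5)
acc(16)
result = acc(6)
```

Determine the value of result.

Step 1: running_sum(5) creates closure with total = 5.
Step 2: First acc(16): total = 5 + 16 = 21.
Step 3: Second acc(6): total = 21 + 6 = 27. result = 27

The answer is 27.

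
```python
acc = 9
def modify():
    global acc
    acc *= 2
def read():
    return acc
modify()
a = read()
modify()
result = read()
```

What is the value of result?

Step 1: acc = 9.
Step 2: First modify(): acc = 9 * 2 = 18.
Step 3: Second modify(): acc = 18 * 2 = 36.
Step 4: read() returns 36

The answer is 36.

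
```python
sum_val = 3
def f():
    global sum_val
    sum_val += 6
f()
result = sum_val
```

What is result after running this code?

Step 1: sum_val = 3 globally.
Step 2: f() modifies global sum_val: sum_val += 6 = 9.
Step 3: result = 9

The answer is 9.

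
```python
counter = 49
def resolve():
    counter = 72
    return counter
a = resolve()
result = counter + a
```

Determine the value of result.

Step 1: Global counter = 49. resolve() returns local counter = 72.
Step 2: a = 72. Global counter still = 49.
Step 3: result = 49 + 72 = 121

The answer is 121.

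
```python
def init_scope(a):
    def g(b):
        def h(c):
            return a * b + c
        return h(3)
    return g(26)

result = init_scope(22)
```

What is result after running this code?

Step 1: a = 22, b = 26, c = 3.
Step 2: h() computes a * b + c = 22 * 26 + 3 = 575.
Step 3: result = 575

The answer is 575.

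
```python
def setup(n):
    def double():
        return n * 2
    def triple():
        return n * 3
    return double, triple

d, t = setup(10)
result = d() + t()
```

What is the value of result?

Step 1: Both closures capture the same n = 10.
Step 2: d() = 10 * 2 = 20, t() = 10 * 3 = 30.
Step 3: result = 20 + 30 = 50

The answer is 50.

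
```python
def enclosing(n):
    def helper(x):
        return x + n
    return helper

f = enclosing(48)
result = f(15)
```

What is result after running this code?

Step 1: enclosing(48) creates a closure that captures n = 48.
Step 2: f(15) calls the closure with x = 15, returning 15 + 48 = 63.
Step 3: result = 63

The answer is 63.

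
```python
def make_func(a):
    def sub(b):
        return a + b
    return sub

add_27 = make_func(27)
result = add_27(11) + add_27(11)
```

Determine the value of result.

Step 1: add_27 captures a = 27.
Step 2: add_27(11) = 27 + 11 = 38, called twice.
Step 3: result = 38 + 38 = 76

The answer is 76.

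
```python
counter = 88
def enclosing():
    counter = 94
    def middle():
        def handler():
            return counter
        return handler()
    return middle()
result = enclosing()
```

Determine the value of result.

Step 1: enclosing() defines counter = 94. middle() and handler() have no local counter.
Step 2: handler() checks local (none), enclosing middle() (none), enclosing enclosing() and finds counter = 94.
Step 3: result = 94

The answer is 94.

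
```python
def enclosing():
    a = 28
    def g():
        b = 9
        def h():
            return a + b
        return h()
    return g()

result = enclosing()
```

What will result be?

Step 1: enclosing() defines a = 28. g() defines b = 9.
Step 2: h() accesses both from enclosing scopes: a = 28, b = 9.
Step 3: result = 28 + 9 = 37

The answer is 37.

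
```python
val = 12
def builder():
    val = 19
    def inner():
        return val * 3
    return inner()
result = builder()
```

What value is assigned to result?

Step 1: builder() shadows global val with val = 19.
Step 2: inner() finds val = 19 in enclosing scope, computes 19 * 3 = 57.
Step 3: result = 57

The answer is 57.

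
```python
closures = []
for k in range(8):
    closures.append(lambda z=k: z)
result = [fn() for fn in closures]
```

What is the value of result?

Step 1: Default arg z=k captures k at each iteration.
Step 2: Each lambda has its own default: 0, 1, ..., 7.
Step 3: result = [0, 1, 2, 3, 4, 5, 6, 7]

The answer is [0, 1, 2, 3, 4, 5, 6, 7].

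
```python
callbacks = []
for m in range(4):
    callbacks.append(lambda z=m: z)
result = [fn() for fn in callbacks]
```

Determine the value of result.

Step 1: Default arg z=m captures m at each iteration.
Step 2: Each lambda has its own default: 0, 1, ..., 3.
Step 3: result = [0, 1, 2, 3]

The answer is [0, 1, 2, 3].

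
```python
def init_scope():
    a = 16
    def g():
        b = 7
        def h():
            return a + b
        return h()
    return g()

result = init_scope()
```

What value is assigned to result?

Step 1: init_scope() defines a = 16. g() defines b = 7.
Step 2: h() accesses both from enclosing scopes: a = 16, b = 7.
Step 3: result = 16 + 7 = 23

The answer is 23.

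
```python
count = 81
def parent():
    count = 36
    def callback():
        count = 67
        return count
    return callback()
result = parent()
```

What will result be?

Step 1: Three scopes define count: global (81), parent (36), callback (67).
Step 2: callback() has its own local count = 67, which shadows both enclosing and global.
Step 3: result = 67 (local wins in LEGB)

The answer is 67.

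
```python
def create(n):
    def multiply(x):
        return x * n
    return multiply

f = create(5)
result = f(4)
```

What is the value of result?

Step 1: create(5) returns multiply closure with n = 5.
Step 2: f(4) computes 4 * 5 = 20.
Step 3: result = 20

The answer is 20.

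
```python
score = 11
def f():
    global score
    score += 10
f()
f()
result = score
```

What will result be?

Step 1: score = 11.
Step 2: First f(): score = 11 + 10 = 21.
Step 3: Second f(): score = 21 + 10 = 31. result = 31

The answer is 31.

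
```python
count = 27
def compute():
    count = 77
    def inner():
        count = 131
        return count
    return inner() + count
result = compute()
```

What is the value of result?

Step 1: compute() has local count = 77. inner() has local count = 131.
Step 2: inner() returns its local count = 131.
Step 3: compute() returns 131 + its own count (77) = 208

The answer is 208.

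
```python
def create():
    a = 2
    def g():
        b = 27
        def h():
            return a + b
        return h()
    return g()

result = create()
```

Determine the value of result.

Step 1: create() defines a = 2. g() defines b = 27.
Step 2: h() accesses both from enclosing scopes: a = 2, b = 27.
Step 3: result = 2 + 27 = 29

The answer is 29.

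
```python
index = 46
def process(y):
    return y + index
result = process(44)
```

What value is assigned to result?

Step 1: index = 46 is defined globally.
Step 2: process(44) uses parameter y = 44 and looks up index from global scope = 46.
Step 3: result = 44 + 46 = 90

The answer is 90.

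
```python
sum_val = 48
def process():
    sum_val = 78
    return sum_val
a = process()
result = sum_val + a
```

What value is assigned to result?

Step 1: Global sum_val = 48. process() returns local sum_val = 78.
Step 2: a = 78. Global sum_val still = 48.
Step 3: result = 48 + 78 = 126

The answer is 126.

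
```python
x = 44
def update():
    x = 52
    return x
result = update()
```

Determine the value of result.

Step 1: Global x = 44.
Step 2: update() creates local x = 52, shadowing the global.
Step 3: Returns local x = 52. result = 52

The answer is 52.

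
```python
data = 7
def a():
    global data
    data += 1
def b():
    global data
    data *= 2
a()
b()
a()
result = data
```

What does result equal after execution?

Step 1: data = 7.
Step 2: a(): data = 7 + 1 = 8.
Step 3: b(): data = 8 * 2 = 16.
Step 4: a(): data = 16 + 1 = 17

The answer is 17.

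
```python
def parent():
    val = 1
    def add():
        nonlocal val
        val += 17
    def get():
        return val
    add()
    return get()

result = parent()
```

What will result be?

Step 1: val = 1. add() modifies it via nonlocal, get() reads it.
Step 2: add() makes val = 1 + 17 = 18.
Step 3: get() returns 18. result = 18

The answer is 18.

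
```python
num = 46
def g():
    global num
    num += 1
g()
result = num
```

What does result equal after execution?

Step 1: num = 46 globally.
Step 2: g() modifies global num: num += 1 = 47.
Step 3: result = 47

The answer is 47.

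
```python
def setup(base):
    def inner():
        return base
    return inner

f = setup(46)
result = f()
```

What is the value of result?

Step 1: setup(46) creates closure capturing base = 46.
Step 2: f() returns the captured base = 46.
Step 3: result = 46

The answer is 46.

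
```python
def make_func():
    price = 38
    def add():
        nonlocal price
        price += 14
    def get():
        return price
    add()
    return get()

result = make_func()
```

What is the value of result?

Step 1: price = 38. add() modifies it via nonlocal, get() reads it.
Step 2: add() makes price = 38 + 14 = 52.
Step 3: get() returns 52. result = 52

The answer is 52.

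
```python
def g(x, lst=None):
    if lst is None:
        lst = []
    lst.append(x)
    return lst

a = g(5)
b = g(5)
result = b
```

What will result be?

Step 1: None default with guard creates a NEW list each call.
Step 2: a = [5] (fresh list). b = [5] (another fresh list).
Step 3: result = [5] (this is the fix for mutable default)

The answer is [5].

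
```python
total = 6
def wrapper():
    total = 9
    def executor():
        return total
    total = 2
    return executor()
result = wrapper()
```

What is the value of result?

Step 1: wrapper() sets total = 9, then later total = 2.
Step 2: executor() is called after total is reassigned to 2. Closures capture variables by reference, not by value.
Step 3: result = 2

The answer is 2.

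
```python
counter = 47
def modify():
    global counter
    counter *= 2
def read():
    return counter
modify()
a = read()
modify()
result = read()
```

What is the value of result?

Step 1: counter = 47.
Step 2: First modify(): counter = 47 * 2 = 94.
Step 3: Second modify(): counter = 94 * 2 = 188.
Step 4: read() returns 188

The answer is 188.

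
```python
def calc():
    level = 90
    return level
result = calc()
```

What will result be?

Step 1: calc() defines level = 90 in its local scope.
Step 2: return level finds the local variable level = 90.
Step 3: result = 90

The answer is 90.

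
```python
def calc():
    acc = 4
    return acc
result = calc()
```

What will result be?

Step 1: calc() defines acc = 4 in its local scope.
Step 2: return acc finds the local variable acc = 4.
Step 3: result = 4

The answer is 4.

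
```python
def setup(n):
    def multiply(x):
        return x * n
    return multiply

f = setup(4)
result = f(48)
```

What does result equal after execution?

Step 1: setup(4) returns multiply closure with n = 4.
Step 2: f(48) computes 48 * 4 = 192.
Step 3: result = 192

The answer is 192.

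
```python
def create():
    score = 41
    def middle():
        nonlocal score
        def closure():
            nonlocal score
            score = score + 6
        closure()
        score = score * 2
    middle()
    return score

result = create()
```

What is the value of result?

Step 1: score = 41.
Step 2: closure() adds 6: score = 41 + 6 = 47.
Step 3: middle() doubles: score = 47 * 2 = 94.
Step 4: result = 94

The answer is 94.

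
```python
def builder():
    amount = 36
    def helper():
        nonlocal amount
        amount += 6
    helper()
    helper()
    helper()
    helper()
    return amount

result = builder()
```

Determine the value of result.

Step 1: amount starts at 36.
Step 2: helper() is called 4 times, each adding 6.
Step 3: amount = 36 + 6 * 4 = 60

The answer is 60.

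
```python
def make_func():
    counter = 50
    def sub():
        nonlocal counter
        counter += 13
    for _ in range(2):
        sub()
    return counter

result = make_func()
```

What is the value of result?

Step 1: counter = 50.
Step 2: sub() is called 2 times in a loop, each adding 13 via nonlocal.
Step 3: counter = 50 + 13 * 2 = 76

The answer is 76.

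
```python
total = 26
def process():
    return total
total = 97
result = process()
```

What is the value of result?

Step 1: total is first set to 26, then reassigned to 97.
Step 2: process() is called after the reassignment, so it looks up the current global total = 97.
Step 3: result = 97

The answer is 97.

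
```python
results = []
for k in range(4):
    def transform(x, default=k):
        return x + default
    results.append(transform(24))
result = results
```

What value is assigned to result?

Step 1: Default argument default=k is evaluated at function definition time.
Step 2: Each iteration creates transform with default = current k value.
Step 3: transform(24) returns 24 + default. results = [24, 25, 26, 27]

The answer is [24, 25, 26, 27].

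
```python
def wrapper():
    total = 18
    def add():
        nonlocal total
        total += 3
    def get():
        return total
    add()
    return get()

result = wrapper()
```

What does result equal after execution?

Step 1: total = 18. add() modifies it via nonlocal, get() reads it.
Step 2: add() makes total = 18 + 3 = 21.
Step 3: get() returns 21. result = 21

The answer is 21.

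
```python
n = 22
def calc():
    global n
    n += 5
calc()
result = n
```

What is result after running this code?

Step 1: n = 22 globally.
Step 2: calc() modifies global n: n += 5 = 27.
Step 3: result = 27

The answer is 27.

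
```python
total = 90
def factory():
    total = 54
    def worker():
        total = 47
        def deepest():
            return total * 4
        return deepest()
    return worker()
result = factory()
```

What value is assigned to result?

Step 1: deepest() looks up total through LEGB: not local, finds total = 47 in enclosing worker().
Step 2: Returns 47 * 4 = 188.
Step 3: result = 188

The answer is 188.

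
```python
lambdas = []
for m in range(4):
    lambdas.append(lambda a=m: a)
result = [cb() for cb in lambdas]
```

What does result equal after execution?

Step 1: Default arg a=m captures m at each iteration.
Step 2: Each lambda has its own default: 0, 1, ..., 3.
Step 3: result = [0, 1, 2, 3]

The answer is [0, 1, 2, 3].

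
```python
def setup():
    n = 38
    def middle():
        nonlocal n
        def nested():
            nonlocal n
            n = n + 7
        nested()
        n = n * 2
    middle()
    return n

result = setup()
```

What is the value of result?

Step 1: n = 38.
Step 2: nested() adds 7: n = 38 + 7 = 45.
Step 3: middle() doubles: n = 45 * 2 = 90.
Step 4: result = 90

The answer is 90.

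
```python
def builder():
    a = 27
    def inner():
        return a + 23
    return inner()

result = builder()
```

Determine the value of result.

Step 1: builder() defines a = 27.
Step 2: inner() reads a = 27 from enclosing scope, returns 27 + 23 = 50.
Step 3: result = 50

The answer is 50.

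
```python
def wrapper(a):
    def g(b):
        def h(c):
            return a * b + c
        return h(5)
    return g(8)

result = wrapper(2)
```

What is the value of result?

Step 1: a = 2, b = 8, c = 5.
Step 2: h() computes a * b + c = 2 * 8 + 5 = 21.
Step 3: result = 21

The answer is 21.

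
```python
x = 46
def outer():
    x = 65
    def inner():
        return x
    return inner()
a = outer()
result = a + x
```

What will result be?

Step 1: outer() has local x = 65. inner() reads from enclosing.
Step 2: outer() returns 65. Global x = 46 unchanged.
Step 3: result = 65 + 46 = 111

The answer is 111.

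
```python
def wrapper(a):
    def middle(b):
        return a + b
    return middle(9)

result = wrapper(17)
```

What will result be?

Step 1: wrapper(17) passes a = 17.
Step 2: middle(9) has b = 9, reads a = 17 from enclosing.
Step 3: result = 17 + 9 = 26

The answer is 26.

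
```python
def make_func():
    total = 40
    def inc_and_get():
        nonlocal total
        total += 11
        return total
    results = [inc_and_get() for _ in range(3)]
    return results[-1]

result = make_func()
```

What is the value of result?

Step 1: total = 40.
Step 2: Three calls to inc_and_get(), each adding 11.
Step 3: Last value = 40 + 11 * 3 = 73

The answer is 73.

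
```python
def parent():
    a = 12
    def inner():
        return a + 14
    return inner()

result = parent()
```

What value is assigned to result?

Step 1: parent() defines a = 12.
Step 2: inner() reads a = 12 from enclosing scope, returns 12 + 14 = 26.
Step 3: result = 26

The answer is 26.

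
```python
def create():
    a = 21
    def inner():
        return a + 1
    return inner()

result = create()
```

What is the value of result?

Step 1: create() defines a = 21.
Step 2: inner() reads a = 21 from enclosing scope, returns 21 + 1 = 22.
Step 3: result = 22

The answer is 22.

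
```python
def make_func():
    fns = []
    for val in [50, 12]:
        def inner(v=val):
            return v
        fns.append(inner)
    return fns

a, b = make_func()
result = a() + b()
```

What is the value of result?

Step 1: Default argument v=val captures val at each iteration.
Step 2: a() returns 50 (captured at first iteration), b() returns 12 (captured at second).
Step 3: result = 50 + 12 = 62

The answer is 62.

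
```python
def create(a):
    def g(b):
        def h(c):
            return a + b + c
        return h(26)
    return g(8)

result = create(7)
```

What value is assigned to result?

Step 1: a = 7, b = 8, c = 26 across three nested scopes.
Step 2: h() accesses all three via LEGB rule.
Step 3: result = 7 + 8 + 26 = 41

The answer is 41.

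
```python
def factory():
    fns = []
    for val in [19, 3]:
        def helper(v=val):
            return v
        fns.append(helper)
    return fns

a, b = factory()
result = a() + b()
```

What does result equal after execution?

Step 1: Default argument v=val captures val at each iteration.
Step 2: a() returns 19 (captured at first iteration), b() returns 3 (captured at second).
Step 3: result = 19 + 3 = 22

The answer is 22.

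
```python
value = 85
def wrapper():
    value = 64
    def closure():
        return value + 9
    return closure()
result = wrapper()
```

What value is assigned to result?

Step 1: wrapper() shadows global value with value = 64.
Step 2: closure() finds value = 64 in enclosing scope, computes 64 + 9 = 73.
Step 3: result = 73

The answer is 73.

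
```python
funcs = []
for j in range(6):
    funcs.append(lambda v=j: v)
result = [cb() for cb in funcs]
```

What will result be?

Step 1: Default arg v=j captures j at each iteration.
Step 2: Each lambda has its own default: 0, 1, ..., 5.
Step 3: result = [0, 1, 2, 3, 4, 5]

The answer is [0, 1, 2, 3, 4, 5].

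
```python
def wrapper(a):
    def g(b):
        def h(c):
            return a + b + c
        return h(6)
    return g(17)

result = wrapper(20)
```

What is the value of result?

Step 1: a = 20, b = 17, c = 6 across three nested scopes.
Step 2: h() accesses all three via LEGB rule.
Step 3: result = 20 + 17 + 6 = 43

The answer is 43.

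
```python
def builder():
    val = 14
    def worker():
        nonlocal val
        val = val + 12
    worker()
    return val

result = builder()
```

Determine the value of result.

Step 1: builder() sets val = 14.
Step 2: worker() uses nonlocal to modify val in builder's scope: val = 14 + 12 = 26.
Step 3: builder() returns the modified val = 26

The answer is 26.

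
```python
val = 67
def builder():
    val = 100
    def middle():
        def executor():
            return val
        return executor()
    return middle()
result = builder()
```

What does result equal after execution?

Step 1: builder() defines val = 100. middle() and executor() have no local val.
Step 2: executor() checks local (none), enclosing middle() (none), enclosing builder() and finds val = 100.
Step 3: result = 100

The answer is 100.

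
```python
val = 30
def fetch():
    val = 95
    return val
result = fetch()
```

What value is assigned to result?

Step 1: Global val = 30.
Step 2: fetch() creates local val = 95, shadowing the global.
Step 3: Returns local val = 95. result = 95

The answer is 95.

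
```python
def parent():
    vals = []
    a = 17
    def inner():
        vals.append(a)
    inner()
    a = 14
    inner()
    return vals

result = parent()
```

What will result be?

Step 1: a = 17. inner() appends current a to vals.
Step 2: First inner(): appends 17. Then a = 14.
Step 3: Second inner(): appends 14 (closure sees updated a). result = [17, 14]

The answer is [17, 14].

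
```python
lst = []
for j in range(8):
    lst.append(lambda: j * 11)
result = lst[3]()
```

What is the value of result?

Step 1: All lambdas reference the same variable j (late binding).
Step 2: After the loop, j = 7. Every lambda returns j * 11.
Step 3: lst[3]() = 7 * 11 = 77

The answer is 77.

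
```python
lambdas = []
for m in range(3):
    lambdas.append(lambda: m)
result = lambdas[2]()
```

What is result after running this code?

Step 1: The loop creates 3 lambdas, all referencing the same variable m.
Step 2: After the loop, m = 2 (final value).
Step 3: lambdas[2]() looks up m at call time and finds 2. This is the late binding gotcha. result = 2

The answer is 2.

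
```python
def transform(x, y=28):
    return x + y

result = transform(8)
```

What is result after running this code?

Step 1: transform(8) uses default y = 28.
Step 2: Returns 8 + 28 = 36.
Step 3: result = 36

The answer is 36.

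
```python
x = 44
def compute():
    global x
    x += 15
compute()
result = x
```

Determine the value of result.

Step 1: x = 44 globally.
Step 2: compute() modifies global x: x += 15 = 59.
Step 3: result = 59

The answer is 59.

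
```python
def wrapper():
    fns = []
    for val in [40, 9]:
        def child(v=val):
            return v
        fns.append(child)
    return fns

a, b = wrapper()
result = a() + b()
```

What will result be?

Step 1: Default argument v=val captures val at each iteration.
Step 2: a() returns 40 (captured at first iteration), b() returns 9 (captured at second).
Step 3: result = 40 + 9 = 49

The answer is 49.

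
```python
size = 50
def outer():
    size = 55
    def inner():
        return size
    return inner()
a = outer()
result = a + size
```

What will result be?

Step 1: outer() has local size = 55. inner() reads from enclosing.
Step 2: outer() returns 55. Global size = 50 unchanged.
Step 3: result = 55 + 50 = 105

The answer is 105.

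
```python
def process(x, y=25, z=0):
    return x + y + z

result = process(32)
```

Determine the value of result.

Step 1: process(32) uses defaults y = 25, z = 0.
Step 2: Returns 32 + 25 + 0 = 57.
Step 3: result = 57

The answer is 57.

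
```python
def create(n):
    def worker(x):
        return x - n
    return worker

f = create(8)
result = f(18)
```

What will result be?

Step 1: create(8) creates a closure capturing n = 8.
Step 2: f(18) computes 18 - 8 = 10.
Step 3: result = 10

The answer is 10.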